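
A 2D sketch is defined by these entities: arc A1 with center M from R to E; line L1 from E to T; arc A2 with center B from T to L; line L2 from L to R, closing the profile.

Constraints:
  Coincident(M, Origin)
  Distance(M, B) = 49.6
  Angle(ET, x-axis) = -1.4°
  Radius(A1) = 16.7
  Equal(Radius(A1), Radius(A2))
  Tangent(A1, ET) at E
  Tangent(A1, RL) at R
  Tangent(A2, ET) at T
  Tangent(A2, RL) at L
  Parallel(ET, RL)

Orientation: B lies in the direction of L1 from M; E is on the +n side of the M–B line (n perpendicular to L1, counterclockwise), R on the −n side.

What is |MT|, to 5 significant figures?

52.336

The slot axis is L1's direction at -1.4°, so u = (cos -1.4°, sin -1.4°) = (0.99970, -0.024432) and n = (−sin -1.4°, cos -1.4°) = (0.024432, 0.99970). M is at the origin and B lies 49.6 along u from M, so B = 49.6·u = (49.585, -1.2118). Tangency of A1 to both parallel lines with radius 16.7 puts E and R at M ± 16.7·n: E = (0.40802, 16.695), R = (-0.40802, -16.695). Equal radii place T and L the same way about B: T = B + 16.7·n = (49.993, 15.483), L = B − 16.7·n = (49.177, -17.907). Then |MT| = |T − M| = 52.336.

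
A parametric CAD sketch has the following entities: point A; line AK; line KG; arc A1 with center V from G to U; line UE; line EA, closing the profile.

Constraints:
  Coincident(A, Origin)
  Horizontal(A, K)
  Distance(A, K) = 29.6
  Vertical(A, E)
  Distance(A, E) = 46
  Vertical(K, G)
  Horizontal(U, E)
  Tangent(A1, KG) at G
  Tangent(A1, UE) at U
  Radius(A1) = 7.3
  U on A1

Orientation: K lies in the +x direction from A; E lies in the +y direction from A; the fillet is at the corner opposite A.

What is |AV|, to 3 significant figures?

44.7

A is at the origin; AK is horizontal with |AK| = 29.6 and K on the +x side, so K = (29.6, 0.00). AE is vertical with |AE| = 46.0 and E on the +y side, so E = (0.00, 46.0). The virtual corner opposite A is at (29.6, 46.0). Since A1 is tangent to KG there, VG ⟂ KG and tangency of A1 to UE means the radius VU is perpendicular to UE, with radius 7.3, so the center V sits 7.3 in from both sides at V = (22.3, 38.7). Then |AV| = |V − A| = 44.7.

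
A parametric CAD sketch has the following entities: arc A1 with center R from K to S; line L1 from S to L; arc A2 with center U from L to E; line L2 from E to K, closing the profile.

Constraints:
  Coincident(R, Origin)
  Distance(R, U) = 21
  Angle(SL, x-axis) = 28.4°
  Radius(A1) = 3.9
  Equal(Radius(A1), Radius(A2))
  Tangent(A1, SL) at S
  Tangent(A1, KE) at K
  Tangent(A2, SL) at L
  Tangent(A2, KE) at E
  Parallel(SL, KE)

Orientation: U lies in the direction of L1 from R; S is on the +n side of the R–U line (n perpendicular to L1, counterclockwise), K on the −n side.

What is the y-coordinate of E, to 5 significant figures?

6.5575

The slot axis is L1's direction at 28.4°, so u = (cos 28.4°, sin 28.4°) = (0.87965, 0.47562) and n = (−sin 28.4°, cos 28.4°) = (-0.47562, 0.87965). R is at the origin and U lies 21.0 along u from R, so U = 21.0·u = (18.473, 9.9881). Tangency of A1 to both parallel lines with radius 3.9 puts S and K at R ± 3.9·n: S = (-1.8549, 3.4306), K = (1.8549, -3.4306). Equal radii place L and E the same way about U: L = U + 3.9·n = (16.618, 13.419), E = U − 3.9·n = (20.328, 6.5575). So E.y = 6.5575.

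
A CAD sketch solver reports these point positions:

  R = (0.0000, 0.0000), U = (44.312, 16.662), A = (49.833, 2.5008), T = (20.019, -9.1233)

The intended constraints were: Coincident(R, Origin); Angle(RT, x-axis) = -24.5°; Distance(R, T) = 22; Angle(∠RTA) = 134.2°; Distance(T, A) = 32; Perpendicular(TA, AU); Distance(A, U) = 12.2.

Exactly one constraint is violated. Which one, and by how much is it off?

Distance(A, U) = 12.2 — off by 3.00.

R = (0.00, 0.00) ✓; RT at -24.50° ✓; |RT| = 22.00 ✓; ∠RTA = 134.2° ✓; |TA| = 32.00 ✓; ∠(TA, AU) = 90.00° ✓; |AU| = 15.20 ✗.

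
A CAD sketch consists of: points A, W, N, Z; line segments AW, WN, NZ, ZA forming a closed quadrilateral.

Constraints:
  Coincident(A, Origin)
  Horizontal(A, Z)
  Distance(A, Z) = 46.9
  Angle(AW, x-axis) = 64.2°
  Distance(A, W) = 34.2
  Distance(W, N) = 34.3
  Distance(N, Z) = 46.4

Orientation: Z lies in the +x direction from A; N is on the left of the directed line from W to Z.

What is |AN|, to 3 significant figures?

64.9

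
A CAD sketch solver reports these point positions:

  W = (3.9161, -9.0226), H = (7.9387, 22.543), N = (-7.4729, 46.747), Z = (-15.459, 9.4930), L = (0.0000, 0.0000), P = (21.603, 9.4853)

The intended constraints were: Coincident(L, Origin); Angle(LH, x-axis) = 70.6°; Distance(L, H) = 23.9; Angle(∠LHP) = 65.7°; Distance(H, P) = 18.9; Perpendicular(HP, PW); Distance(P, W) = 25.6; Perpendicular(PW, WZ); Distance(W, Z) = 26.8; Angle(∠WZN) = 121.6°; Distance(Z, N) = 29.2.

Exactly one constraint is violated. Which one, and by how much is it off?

Distance(Z, N) = 29.2 — off by 8.90.

L = (0.00, 0.00) ✓; LH at 70.60° ✓; |LH| = 23.90 ✓; ∠LHP = 65.70° ✓; |HP| = 18.90 ✓; ∠(HP, PW) = 90.00° ✓; |PW| = 25.60 ✓; ∠(PW, WZ) = 90.00° ✓; |WZ| = 26.80 ✓; ∠WZN = 121.6° ✓; |ZN| = 38.10 ✗.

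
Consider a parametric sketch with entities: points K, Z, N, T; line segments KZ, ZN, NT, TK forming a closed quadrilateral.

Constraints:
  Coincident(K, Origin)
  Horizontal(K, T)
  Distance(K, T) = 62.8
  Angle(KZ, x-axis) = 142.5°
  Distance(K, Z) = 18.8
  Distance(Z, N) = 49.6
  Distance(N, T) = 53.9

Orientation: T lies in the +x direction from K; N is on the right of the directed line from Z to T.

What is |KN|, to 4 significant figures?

31.64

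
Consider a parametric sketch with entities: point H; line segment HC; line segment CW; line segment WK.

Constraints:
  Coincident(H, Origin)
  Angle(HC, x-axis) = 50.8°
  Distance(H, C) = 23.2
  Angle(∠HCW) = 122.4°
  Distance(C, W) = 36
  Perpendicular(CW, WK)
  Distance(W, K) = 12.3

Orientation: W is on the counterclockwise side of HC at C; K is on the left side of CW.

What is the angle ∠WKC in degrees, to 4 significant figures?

71.14°

H is at the origin; HC runs at 50.8° with length 23.2, so C = 23.2·(cos 50.8°, sin 50.8°) = (14.66, 17.98). ∠HCW = 122.4°, so CW runs at 50.8° + (180° − 122.4°) = 108.4° from the x-axis; with |CW| = 36.0, W = C + 36.0·(cos 108.4°, sin 108.4°) = (3.300, 52.14). CW ⟂ WK; with |WK| = 12.3 on the left of CW, K = W + 12.3·(-0.9489, -0.3156) = (-8.371, 48.26). Then cos ∠WKC = KW·KC / (|KW||KC|), giving 71.14°.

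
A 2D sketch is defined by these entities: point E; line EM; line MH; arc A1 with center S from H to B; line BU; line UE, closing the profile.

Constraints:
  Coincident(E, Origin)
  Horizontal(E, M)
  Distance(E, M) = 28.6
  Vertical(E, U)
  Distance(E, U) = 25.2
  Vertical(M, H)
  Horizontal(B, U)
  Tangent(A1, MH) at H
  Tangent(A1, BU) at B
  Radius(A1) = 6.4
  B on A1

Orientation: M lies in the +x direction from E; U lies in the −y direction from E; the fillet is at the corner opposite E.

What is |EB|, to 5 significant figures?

33.584

E is at the origin; E and M share the same y with |EM| = 28.6 and M on the +x side, so M = (28.600, 0.0000). E and U share the same x with |EU| = 25.2 and U on the −y side, so U = (0.0000, -25.200). The virtual corner opposite E is at (28.600, -25.200). A1 meets MH tangentially, so SH is at right angles to MH and A1 meets BU tangentially, so SB is at right angles to BU, with radius 6.4, so the center S sits 6.4 in from both sides at S = (22.200, -18.800). That places the tangent points at H = (28.600, -18.800) on MH and B = (22.200, -25.200) on BU. Then |EB| = |B − E| = 33.584.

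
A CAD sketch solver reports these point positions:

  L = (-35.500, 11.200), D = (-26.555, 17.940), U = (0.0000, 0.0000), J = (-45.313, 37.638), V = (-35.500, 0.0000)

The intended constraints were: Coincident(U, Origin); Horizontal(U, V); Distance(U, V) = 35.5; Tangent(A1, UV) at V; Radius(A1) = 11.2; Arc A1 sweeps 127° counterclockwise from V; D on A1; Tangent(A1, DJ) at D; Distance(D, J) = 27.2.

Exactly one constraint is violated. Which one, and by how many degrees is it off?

Tangent(A1, DJ) at D — off by 6.60°.

U = (0.00, 0.00) ✓; U.y = 0.00, V.y = 0.00 ✓; |UV| = 35.50 ✓; ∠(LV, VU) = 90.00° ✓; |LV| = 11.20 ✓; bearing(L→D) − bearing(L→V) = 127.0° ✓; |LD| = 11.20 ✓; ∠(LD, DJ) = 83.40° ✗; |DJ| = 27.20 ✓.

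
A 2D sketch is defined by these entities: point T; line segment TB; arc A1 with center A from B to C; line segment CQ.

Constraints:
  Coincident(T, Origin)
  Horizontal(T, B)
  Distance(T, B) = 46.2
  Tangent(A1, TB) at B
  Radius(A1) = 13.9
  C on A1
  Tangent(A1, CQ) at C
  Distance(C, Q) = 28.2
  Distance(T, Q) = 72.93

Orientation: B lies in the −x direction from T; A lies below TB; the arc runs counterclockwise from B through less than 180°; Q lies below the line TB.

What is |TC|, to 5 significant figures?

61.773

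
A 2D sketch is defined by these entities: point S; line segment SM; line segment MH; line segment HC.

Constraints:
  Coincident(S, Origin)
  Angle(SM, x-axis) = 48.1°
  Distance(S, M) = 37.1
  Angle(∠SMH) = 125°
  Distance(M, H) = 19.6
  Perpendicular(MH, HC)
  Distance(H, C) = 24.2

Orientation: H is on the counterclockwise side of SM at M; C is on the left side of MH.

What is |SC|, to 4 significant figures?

41.35

S is at the origin; SM runs at 48.1° with length 37.1, so M = 37.1·(cos 48.1°, sin 48.1°) = (24.78, 27.61). ∠SMH = 125.0°, so MH runs at 48.1° + (180° − 125.0°) = 103.1° from the x-axis; with |MH| = 19.6, H = M + 19.6·(cos 103.1°, sin 103.1°) = (20.33, 46.70). MH ⟂ HC; with |HC| = 24.2 on the left of MH, C = H + 24.2·(-0.9740, -0.2267) = (-3.236, 41.22). Then |SC| = |C − S| = 41.35.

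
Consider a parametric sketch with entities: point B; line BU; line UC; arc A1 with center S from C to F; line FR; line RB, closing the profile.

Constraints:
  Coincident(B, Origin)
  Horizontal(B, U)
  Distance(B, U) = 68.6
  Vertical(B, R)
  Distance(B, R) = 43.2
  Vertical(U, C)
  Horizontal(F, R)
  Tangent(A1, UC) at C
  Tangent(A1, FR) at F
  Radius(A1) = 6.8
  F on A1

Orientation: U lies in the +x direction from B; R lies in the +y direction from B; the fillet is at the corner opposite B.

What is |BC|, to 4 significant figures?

77.66

B is at the origin; BU is horizontal with |BU| = 68.6 and U on the +x side, so U = (68.60, 0.000). BR is vertical with |BR| = 43.2 and R on the +y side, so R = (0.000, 43.20). The virtual corner opposite B is at (68.60, 43.20). The tangent condition forces SC to be normal to UC and tangency of A1 to FR means the radius SF is perpendicular to FR, with radius 6.8, so the center S sits 6.8 in from both sides at S = (61.80, 36.40). That places the tangent points at C = (68.60, 36.40) on UC and F = (61.80, 43.20) on FR. Then |BC| = |C − B| = 77.66.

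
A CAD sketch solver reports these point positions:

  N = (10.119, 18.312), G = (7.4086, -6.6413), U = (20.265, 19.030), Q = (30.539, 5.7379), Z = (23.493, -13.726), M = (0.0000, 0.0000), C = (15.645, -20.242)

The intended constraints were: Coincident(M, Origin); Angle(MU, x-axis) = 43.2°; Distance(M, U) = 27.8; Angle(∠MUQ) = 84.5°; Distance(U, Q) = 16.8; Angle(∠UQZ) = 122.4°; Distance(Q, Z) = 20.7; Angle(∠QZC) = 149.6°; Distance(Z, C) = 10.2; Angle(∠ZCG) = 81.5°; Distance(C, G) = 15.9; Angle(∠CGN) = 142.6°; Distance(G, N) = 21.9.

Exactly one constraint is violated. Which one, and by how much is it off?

Distance(G, N) = 21.9 — off by 3.20.

M = (0.00, 0.00) ✓; MU at 43.20° ✓; |MU| = 27.80 ✓; ∠MUQ = 84.50° ✓; |UQ| = 16.80 ✓; ∠UQZ = 122.4° ✓; |QZ| = 20.70 ✓; ∠QZC = 149.6° ✓; |ZC| = 10.20 ✓; ∠ZCG = 81.50° ✓; |CG| = 15.90 ✓; ∠CGN = 142.6° ✓; |GN| = 25.10 ✗.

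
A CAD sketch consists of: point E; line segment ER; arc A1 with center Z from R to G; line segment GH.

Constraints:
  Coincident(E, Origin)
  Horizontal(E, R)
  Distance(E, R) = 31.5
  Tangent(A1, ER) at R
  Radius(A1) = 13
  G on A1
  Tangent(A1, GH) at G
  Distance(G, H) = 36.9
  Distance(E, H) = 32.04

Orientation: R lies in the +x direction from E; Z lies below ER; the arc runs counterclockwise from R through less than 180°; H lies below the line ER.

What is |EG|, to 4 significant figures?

22.22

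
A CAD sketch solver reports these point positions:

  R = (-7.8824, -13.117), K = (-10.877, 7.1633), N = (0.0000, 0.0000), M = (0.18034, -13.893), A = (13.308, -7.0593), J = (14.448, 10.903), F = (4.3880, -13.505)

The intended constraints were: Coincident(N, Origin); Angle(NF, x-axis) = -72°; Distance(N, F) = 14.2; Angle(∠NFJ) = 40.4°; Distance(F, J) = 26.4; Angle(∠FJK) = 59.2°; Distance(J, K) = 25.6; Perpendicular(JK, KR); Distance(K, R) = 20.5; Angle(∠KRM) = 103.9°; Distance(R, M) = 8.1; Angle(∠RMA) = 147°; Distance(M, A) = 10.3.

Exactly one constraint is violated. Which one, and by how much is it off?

Distance(M, A) = 10.3 — off by 4.50.

N = (0.00, 0.00) ✓; NF at -72.00° ✓; |NF| = 14.20 ✓; ∠NFJ = 40.40° ✓; |FJ| = 26.40 ✓; ∠FJK = 59.20° ✓; |JK| = 25.60 ✓; ∠(JK, KR) = 90.00° ✓; |KR| = 20.50 ✓; ∠KRM = 103.9° ✓; |RM| = 8.100 ✓; ∠RMA = 147.0° ✓; |MA| = 14.80 ✗.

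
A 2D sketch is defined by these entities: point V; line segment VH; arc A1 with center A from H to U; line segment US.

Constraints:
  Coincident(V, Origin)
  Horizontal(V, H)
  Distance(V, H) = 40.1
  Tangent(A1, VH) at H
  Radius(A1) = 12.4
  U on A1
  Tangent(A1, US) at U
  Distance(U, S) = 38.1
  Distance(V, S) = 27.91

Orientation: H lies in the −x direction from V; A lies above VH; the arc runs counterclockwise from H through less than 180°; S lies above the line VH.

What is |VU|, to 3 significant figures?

32.2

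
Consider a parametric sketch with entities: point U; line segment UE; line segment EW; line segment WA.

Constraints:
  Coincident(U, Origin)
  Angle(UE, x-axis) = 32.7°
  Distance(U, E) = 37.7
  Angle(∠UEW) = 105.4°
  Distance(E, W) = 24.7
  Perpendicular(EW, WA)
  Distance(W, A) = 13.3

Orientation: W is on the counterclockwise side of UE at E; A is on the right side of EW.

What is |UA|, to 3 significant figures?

60.6

U is at the origin; UE runs at 32.7° with length 37.7, so E = 37.7·(cos 32.7°, sin 32.7°) = (31.7, 20.4). ∠UEW = 105.4°, so EW runs at 32.7° + (180° − 105.4°) = 107° from the x-axis; with |EW| = 24.7, W = E + 24.7·(cos 107°, sin 107°) = (24.4, 43.9). The perpendicularity gives WA at right angles to EW; with |WA| = 13.3 on the right of EW, A = W + 13.3·(0.955, 0.297) = (37.1, 47.9). Then |UA| = |A − U| = 60.6.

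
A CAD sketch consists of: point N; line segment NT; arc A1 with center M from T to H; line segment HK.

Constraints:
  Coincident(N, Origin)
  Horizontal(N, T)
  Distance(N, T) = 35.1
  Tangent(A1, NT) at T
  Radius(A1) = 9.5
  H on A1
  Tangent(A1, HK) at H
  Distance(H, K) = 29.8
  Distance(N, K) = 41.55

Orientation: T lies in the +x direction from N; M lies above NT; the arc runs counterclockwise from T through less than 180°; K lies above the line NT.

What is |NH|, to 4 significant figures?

44.68

Checks: N.y = 0.00, T.y = 0.00 ✓; |MH| = 9.500 ✓; ∠(MH, HK) = 90.00° ✓; |HK| = 29.80 ✓; |NK| = 41.55 ✓.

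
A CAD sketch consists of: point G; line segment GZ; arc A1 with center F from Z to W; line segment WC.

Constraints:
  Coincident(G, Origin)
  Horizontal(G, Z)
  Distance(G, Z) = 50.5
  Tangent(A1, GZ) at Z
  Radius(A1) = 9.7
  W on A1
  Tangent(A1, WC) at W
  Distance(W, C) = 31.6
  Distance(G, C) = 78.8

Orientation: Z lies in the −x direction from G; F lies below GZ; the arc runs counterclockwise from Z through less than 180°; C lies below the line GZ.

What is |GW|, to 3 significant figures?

60.0

Checks: G = (0.00, 0.00) ✓; |FW| = 9.700 ✓; ∠(FW, WC) = 90.00° ✓; |WC| = 31.60 ✓; |GC| = 78.80 ✓.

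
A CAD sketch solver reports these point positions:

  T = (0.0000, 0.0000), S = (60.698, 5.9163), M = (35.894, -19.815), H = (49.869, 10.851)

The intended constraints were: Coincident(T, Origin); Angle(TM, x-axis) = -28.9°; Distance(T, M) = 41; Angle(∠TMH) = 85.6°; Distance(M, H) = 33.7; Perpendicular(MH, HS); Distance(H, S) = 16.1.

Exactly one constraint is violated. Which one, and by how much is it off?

Distance(H, S) = 16.1 — off by 4.20.

T = (0.00, 0.00) ✓; TM at -28.90° ✓; |TM| = 41.00 ✓; ∠TMH = 85.60° ✓; |MH| = 33.70 ✓; ∠(MH, HS) = 90.00° ✓; |HS| = 11.90 ✗.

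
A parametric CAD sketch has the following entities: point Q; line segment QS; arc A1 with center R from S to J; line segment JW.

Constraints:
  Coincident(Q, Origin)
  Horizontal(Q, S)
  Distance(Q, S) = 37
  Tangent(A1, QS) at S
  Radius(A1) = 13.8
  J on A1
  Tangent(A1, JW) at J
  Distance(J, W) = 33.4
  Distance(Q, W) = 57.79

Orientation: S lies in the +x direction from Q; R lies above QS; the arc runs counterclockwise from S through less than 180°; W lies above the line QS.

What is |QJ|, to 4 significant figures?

53.03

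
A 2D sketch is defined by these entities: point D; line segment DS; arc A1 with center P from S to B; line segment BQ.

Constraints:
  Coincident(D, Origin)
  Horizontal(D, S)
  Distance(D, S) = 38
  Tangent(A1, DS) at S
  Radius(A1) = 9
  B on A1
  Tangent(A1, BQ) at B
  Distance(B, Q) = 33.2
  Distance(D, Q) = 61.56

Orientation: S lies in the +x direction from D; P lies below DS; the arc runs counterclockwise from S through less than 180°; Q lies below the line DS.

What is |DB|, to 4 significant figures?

32.54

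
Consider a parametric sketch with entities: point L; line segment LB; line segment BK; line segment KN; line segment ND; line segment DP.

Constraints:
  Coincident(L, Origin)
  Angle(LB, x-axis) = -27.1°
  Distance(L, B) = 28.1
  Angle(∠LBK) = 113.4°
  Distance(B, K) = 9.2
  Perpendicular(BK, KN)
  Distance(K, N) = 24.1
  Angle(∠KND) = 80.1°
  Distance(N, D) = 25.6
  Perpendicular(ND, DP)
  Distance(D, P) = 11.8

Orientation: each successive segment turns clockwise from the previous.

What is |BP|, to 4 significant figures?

16.15

L is at the origin; LB runs at -27.1° with length 28.1, so B = (25.01, -12.80). ∠LBK = 113.4° gives BK at -93.70° from the x-axis; with |BK| = 9.2, K = (24.42, -21.98). BK ⟂ KN, so KN runs at 176.3°; with |KN| = 24.1, N = (0.3715, -20.43). ∠KND = 80.1° gives ND at 76.40° from the x-axis; with |ND| = 25.6, D = (6.391, 4.456). The perpendicularity gives DP at right angles to ND, so DP runs at -13.60°; with |DP| = 11.8, P = (17.86, 1.681). Then |BP| = |P − B| = 16.15.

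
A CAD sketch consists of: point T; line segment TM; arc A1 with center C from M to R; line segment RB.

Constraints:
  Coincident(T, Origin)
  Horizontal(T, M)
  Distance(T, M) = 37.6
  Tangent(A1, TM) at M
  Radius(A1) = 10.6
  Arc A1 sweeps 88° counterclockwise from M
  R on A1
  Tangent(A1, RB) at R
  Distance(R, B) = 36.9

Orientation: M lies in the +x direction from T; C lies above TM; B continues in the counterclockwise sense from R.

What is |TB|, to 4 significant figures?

68.32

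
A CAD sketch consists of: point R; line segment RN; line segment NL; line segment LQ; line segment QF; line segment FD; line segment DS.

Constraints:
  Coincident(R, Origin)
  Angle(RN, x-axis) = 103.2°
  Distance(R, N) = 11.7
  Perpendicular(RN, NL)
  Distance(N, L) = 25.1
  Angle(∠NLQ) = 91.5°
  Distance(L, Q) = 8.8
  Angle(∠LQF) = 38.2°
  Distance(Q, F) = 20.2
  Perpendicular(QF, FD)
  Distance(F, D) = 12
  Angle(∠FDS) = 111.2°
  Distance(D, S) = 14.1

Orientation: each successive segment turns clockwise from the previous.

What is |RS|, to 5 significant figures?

39.055

The perpendicularity gives FD at right angles to QF, so FD runs at 52.900°; with |FD| = 12.0, D = (15.125, 30.366). ∠FDS = 111.2° gives DS at -15.900° from the x-axis; with |DS| = 14.1, S = (28.686, 26.504). Then |RS| = |S − R| = 39.055.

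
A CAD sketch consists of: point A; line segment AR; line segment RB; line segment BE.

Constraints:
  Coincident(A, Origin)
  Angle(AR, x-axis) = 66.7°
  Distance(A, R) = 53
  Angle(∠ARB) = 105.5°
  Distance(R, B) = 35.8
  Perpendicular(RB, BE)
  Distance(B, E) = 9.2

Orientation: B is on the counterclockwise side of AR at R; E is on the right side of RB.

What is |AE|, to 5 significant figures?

78.289

A is at the origin; AR runs at 66.7° with length 53.0, so R = 53.0·(cos 66.7°, sin 66.7°) = (20.964, 48.678). ∠ARB = 105.5°, so RB runs at 66.7° + (180° − 105.5°) = 141.20° from the x-axis; with |RB| = 35.8, B = R + 35.8·(cos 141.20°, sin 141.20°) = (-6.9364, 71.110). RB ⟂ BE; with |BE| = 9.2 on the right of RB, E = B + 9.2·(0.62660, 0.77934) = (-1.1716, 78.280). Then |AE| = |E − A| = 78.289.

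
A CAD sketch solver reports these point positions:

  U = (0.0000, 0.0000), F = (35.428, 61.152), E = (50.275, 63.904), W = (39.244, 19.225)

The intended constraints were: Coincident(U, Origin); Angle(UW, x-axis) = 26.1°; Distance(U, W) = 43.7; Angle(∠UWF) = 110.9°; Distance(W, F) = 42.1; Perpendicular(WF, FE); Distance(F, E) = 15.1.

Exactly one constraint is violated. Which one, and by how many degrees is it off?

Perpendicular(WF, FE) — off by 5.30°.

U = (0.00, 0.00) ✓; UW at 26.10° ✓; |UW| = 43.70 ✓; ∠UWF = 110.9° ✓; |WF| = 42.10 ✓; ∠(WF, FE) = 84.70° ✗; |FE| = 15.10 ✓.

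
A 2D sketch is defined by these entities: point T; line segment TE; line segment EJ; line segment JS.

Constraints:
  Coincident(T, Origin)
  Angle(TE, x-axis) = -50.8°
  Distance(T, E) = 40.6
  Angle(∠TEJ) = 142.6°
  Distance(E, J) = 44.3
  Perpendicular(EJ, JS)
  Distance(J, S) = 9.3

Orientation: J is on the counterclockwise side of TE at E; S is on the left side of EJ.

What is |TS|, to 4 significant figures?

78.08

T is at the origin; TE runs at -50.8° with length 40.6, so E = 40.6·(cos -50.8°, sin -50.8°) = (25.66, -31.46). ∠TEJ = 142.6°, so EJ runs at -50.8° + (180° − 142.6°) = -13.40° from the x-axis; with |EJ| = 44.3, J = E + 44.3·(cos -13.40°, sin -13.40°) = (68.75, -41.73). The perpendicularity gives JS at right angles to EJ; with |JS| = 9.3 on the left of EJ, S = J + 9.3·(0.2317, 0.9728) = (70.91, -32.68). Then |TS| = |S − T| = 78.08.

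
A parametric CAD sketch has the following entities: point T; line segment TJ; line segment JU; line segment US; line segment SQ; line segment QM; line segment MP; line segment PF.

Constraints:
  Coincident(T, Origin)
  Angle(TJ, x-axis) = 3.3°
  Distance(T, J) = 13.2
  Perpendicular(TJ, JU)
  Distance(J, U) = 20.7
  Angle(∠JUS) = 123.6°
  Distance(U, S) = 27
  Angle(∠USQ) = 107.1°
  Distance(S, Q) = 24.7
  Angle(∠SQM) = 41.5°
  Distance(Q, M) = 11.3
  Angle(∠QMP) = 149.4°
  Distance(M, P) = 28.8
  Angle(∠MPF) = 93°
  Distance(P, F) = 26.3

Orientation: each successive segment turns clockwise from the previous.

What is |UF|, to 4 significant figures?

39.79

T is at the origin; TJ runs at 3.3° with length 13.2, so J = (13.18, 0.7598). TJ is perpendicular to JU, so JU runs at -86.70°; with |JU| = 20.7, U = (14.37, -19.91). ∠JUS = 123.6° gives US at -143.1° from the x-axis; with |US| = 27.0, S = (-7.222, -36.12). ∠USQ = 107.1° gives SQ at 144.0° from the x-axis; with |SQ| = 24.7, Q = (-27.20, -21.60). ∠SQM = 41.5° gives QM at 5.500° from the x-axis; with |QM| = 11.3, M = (-15.96, -20.52). ∠QMP = 149.4° gives MP at -25.10° from the x-axis; with |MP| = 28.8, P = (10.12, -32.73). ∠MPF = 93.0° gives PF at -112.1° from the x-axis; with |PF| = 26.3, F = (0.2291, -57.10). Then |UF| = |F − U| = 39.79.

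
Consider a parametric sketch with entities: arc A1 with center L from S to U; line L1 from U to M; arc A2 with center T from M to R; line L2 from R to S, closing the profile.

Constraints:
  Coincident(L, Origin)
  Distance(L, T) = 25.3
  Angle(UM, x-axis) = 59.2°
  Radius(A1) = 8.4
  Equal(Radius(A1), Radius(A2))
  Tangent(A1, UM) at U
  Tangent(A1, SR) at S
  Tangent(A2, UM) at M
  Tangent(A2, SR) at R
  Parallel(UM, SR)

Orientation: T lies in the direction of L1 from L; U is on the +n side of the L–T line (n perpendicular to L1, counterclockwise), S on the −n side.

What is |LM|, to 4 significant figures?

26.66

The slot axis is L1's direction at 59.2°, so u = (cos 59.2°, sin 59.2°) = (0.5120, 0.8590) and n = (−sin 59.2°, cos 59.2°) = (-0.8590, 0.5120). L is at the origin and T lies 25.3 along u from L, so T = 25.3·u = (12.95, 21.73). Tangency of A1 to both parallel lines with radius 8.4 puts U and S at L ± 8.4·n: U = (-7.215, 4.301), S = (7.215, -4.301). Equal radii place M and R the same way about T: M = T + 8.4·n = (5.739, 26.03), R = T − 8.4·n = (20.17, 17.43). Then |LM| = |M − L| = 26.66.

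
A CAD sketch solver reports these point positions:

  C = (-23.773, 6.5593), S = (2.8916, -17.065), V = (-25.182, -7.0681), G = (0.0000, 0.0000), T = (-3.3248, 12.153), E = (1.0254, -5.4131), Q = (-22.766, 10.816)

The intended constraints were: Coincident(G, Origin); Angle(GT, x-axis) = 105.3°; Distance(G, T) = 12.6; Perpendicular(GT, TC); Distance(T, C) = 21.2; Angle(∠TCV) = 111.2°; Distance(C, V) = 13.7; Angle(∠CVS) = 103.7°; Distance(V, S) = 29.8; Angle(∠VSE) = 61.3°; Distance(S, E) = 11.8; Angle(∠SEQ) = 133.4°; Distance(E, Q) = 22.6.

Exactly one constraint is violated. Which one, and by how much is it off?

Distance(E, Q) = 22.6 — off by 6.20.

G = (0.00, 0.00) ✓; GT at 105.3° ✓; |GT| = 12.60 ✓; ∠(GT, TC) = 90.00° ✓; |TC| = 21.20 ✓; ∠TCV = 111.2° ✓; |CV| = 13.70 ✓; ∠CVS = 103.7° ✓; |VS| = 29.80 ✓; ∠VSE = 61.30° ✓; |SE| = 11.80 ✓; ∠SEQ = 133.4° ✓; |EQ| = 28.80 ✗.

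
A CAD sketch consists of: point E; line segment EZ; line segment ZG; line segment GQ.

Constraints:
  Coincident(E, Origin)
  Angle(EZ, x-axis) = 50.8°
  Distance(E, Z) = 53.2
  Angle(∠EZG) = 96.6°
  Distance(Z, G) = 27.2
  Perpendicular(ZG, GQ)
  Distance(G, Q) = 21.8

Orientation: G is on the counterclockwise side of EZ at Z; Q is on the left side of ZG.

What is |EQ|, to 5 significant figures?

45.539

∠EZG = 96.6°, so ZG runs at 50.8° + (180° − 96.6°) = 134.20° from the x-axis; with |ZG| = 27.2, G = Z + 27.2·(cos 134.20°, sin 134.20°) = (14.661, 60.727). ZG ⟂ GQ; with |GQ| = 21.8 on the left of ZG, Q = G + 21.8·(-0.71691, -0.69717) = (-0.96758, 45.529). Then |EQ| = |Q − E| = 45.539.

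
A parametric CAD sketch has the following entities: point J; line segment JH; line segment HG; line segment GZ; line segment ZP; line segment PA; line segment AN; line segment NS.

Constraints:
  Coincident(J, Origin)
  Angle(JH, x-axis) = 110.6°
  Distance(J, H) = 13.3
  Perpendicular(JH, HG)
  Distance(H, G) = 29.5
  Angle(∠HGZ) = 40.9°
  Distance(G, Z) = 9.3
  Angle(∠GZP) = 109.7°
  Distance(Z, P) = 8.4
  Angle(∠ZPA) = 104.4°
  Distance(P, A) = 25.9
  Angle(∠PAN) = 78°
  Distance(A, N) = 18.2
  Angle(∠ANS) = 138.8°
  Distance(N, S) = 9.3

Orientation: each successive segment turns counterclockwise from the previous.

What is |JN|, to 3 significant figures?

47.3

J is at the origin; JH runs at 110.6° with length 13.3, so H = (-4.68, 12.4). JH ⟂ HG, so HG runs at -159°; with |HG| = 29.5, G = (-32.3, 2.07). ∠HGZ = 40.9° gives GZ at -20.3° from the x-axis; with |GZ| = 9.3, Z = (-23.6, -1.16). ∠GZP = 109.7° gives ZP at 50.0° from the x-axis; with |ZP| = 8.4, P = (-18.2, 5.28). ∠ZPA = 104.4° gives PA at 126° from the x-axis; with |PA| = 25.9, A = (-33.2, 26.3). ∠PAN = 78.0° gives AN at -132° from the x-axis; with |AN| = 18.2, N = (-45.5, 12.9). Then |JN| = |N − J| = 47.3.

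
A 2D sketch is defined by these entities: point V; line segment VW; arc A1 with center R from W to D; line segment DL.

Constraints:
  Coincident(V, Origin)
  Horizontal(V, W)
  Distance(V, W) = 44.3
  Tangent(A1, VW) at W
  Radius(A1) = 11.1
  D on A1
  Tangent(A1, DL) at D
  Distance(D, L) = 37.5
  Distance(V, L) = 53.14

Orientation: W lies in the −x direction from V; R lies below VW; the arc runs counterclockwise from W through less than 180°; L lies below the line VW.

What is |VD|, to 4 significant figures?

55.62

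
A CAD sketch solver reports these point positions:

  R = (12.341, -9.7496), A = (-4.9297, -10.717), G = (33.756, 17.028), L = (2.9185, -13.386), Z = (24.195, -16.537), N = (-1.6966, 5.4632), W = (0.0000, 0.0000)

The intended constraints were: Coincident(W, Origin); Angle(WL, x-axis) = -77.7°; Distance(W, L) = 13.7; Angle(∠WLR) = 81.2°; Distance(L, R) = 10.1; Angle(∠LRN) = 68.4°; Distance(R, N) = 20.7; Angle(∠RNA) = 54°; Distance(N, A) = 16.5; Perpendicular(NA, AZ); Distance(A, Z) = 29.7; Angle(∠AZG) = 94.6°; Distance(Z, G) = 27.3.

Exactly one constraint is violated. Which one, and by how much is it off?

Distance(Z, G) = 27.3 — off by 7.60.

W = (0.00, 0.00) ✓; WL at -77.70° ✓; |WL| = 13.70 ✓; ∠WLR = 81.20° ✓; |LR| = 10.10 ✓; ∠LRN = 68.40° ✓; |RN| = 20.70 ✓; ∠RNA = 54.00° ✓; |NA| = 16.50 ✓; ∠(NA, AZ) = 90.00° ✓; |AZ| = 29.70 ✓; ∠AZG = 94.60° ✓; |ZG| = 34.90 ✗.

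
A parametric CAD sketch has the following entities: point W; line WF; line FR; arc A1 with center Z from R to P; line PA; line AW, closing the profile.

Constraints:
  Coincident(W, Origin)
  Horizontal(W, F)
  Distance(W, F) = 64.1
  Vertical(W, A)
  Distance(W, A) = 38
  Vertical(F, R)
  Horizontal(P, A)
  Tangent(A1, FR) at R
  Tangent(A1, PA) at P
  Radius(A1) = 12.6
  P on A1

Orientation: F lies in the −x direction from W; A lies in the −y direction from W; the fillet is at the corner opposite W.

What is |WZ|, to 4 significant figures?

57.42

W is at the origin; W and F share the same y with |WF| = 64.1 and F on the −x side, so F = (-64.10, 0.000). W and A share the same x with |WA| = 38.0 and A on the −y side, so A = (0.000, -38.00). The virtual corner opposite W is at (-64.10, -38.00). Since A1 is tangent to FR there, ZR ⟂ FR and A1 meets PA tangentially, so ZP is at right angles to PA, with radius 12.6, so the center Z sits 12.6 in from both sides at Z = (-51.50, -25.40). Then |WZ| = |Z − W| = 57.42.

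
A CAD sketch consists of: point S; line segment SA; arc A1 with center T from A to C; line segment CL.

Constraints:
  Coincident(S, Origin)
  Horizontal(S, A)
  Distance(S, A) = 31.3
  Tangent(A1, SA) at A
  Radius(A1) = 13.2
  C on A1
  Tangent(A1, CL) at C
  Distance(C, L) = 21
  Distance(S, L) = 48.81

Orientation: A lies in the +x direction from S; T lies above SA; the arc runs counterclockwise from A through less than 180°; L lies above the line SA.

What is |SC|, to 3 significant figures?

47.0

S is at the origin; SA is horizontal with |SA| = 31.3 and A on the +x side, so A = (31.3, 0.00). A1 meets SA tangentially, so TA is at right angles to SA, so T = A + (0, 13.2) = (31.3, 13.2). Since TC ⟂ CL (tangency), |TL| = √(13.2² + 21.0²) = 24.8 regardless of where C sits on A1. So L lies on both circle(S, 48.81) and circle(T, 24.8); the above-SA intersection is L = (30.6, 38.0). C is the foot of the tangent from L: C = (42.3, 20.5).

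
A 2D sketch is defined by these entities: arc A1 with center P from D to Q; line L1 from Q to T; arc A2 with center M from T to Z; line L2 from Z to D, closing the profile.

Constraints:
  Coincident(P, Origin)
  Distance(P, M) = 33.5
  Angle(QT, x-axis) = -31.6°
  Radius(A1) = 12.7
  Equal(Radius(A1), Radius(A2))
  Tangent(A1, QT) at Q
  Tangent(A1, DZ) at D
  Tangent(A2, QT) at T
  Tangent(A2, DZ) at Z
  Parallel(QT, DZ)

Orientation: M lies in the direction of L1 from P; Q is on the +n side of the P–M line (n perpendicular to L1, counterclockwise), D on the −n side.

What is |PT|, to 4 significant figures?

35.83

The slot axis is L1's direction at -31.6°, so u = (cos -31.6°, sin -31.6°) = (0.8517, -0.5240) and n = (−sin -31.6°, cos -31.6°) = (0.5240, 0.8517). P is at the origin and M lies 33.5 along u from P, so M = 33.5·u = (28.53, -17.55). Tangency of A1 to both parallel lines with radius 12.7 puts Q and D at P ± 12.7·n: Q = (6.655, 10.82), D = (-6.655, -10.82). Equal radii place T and Z the same way about M: T = M + 12.7·n = (35.19, -6.737), Z = M − 12.7·n = (21.88, -28.37). Then |PT| = |T − P| = 35.83.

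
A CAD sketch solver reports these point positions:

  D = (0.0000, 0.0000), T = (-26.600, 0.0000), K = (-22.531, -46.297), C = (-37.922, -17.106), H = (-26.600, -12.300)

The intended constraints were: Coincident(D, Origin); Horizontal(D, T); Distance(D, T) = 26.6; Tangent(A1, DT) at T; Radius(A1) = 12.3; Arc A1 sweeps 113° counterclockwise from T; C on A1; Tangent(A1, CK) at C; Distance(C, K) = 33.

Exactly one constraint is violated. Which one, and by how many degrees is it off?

Tangent(A1, CK) at C — off by 4.80°.

D = (0.00, 0.00) ✓; D.y = 0.00, T.y = 0.00 ✓; |DT| = 26.60 ✓; ∠(HT, TD) = 90.00° ✓; |HT| = 12.30 ✓; bearing(H→C) − bearing(H→T) = 113.0° ✓; |HC| = 12.30 ✓; ∠(HC, CK) = 85.20° ✗; |CK| = 33.00 ✓.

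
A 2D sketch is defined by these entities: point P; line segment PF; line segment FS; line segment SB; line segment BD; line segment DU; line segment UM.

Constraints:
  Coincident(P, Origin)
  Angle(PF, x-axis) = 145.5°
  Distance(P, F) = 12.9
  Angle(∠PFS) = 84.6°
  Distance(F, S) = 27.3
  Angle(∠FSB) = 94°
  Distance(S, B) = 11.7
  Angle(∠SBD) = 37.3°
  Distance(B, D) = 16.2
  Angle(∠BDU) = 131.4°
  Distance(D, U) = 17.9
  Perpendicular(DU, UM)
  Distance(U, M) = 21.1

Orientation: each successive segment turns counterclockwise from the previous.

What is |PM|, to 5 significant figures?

48.589

P is at the origin; PF runs at 145.5° with length 12.9, so F = (-10.631, 7.3066). ∠PFS = 84.6° gives FS at -119.10° from the x-axis; with |FS| = 27.3, S = (-23.908, -16.547). ∠FSB = 94.0° gives SB at -33.100° from the x-axis; with |SB| = 11.7, B = (-14.107, -22.937). ∠SBD = 37.3° gives BD at 109.60° from the x-axis; with |BD| = 16.2, D = (-19.541, -7.6754). ∠BDU = 131.4° gives DU at 158.20° from the x-axis; with |DU| = 17.9, U = (-36.161, -1.0279). DU ⟂ UM, so UM runs at -111.80°; with |UM| = 21.1, M = (-43.997, -20.619). Then |PM| = |M − P| = 48.589.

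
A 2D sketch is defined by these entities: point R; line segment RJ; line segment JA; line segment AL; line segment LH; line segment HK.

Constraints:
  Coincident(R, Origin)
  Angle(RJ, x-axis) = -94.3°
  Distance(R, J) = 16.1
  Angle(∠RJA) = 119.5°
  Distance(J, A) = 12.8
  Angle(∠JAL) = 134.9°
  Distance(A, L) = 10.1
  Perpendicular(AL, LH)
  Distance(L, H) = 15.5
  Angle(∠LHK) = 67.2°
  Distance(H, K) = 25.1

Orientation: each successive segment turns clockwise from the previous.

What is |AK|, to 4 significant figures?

14.26

R is at the origin; RJ runs at -94.3° with length 16.1, so J = (-1.207, -16.05). ∠RJA = 119.5° gives JA at -154.8° from the x-axis; with |JA| = 12.8, A = (-12.79, -21.50). ∠JAL = 134.9° gives AL at 160.1° from the x-axis; with |AL| = 10.1, L = (-22.29, -18.07). The perpendicularity gives LH at right angles to AL, so LH runs at 70.10°; with |LH| = 15.5, H = (-17.01, -3.492). ∠LHK = 67.2° gives HK at -42.70° from the x-axis; with |HK| = 25.1, K = (1.436, -20.51). Then |AK| = |K − A| = 14.26.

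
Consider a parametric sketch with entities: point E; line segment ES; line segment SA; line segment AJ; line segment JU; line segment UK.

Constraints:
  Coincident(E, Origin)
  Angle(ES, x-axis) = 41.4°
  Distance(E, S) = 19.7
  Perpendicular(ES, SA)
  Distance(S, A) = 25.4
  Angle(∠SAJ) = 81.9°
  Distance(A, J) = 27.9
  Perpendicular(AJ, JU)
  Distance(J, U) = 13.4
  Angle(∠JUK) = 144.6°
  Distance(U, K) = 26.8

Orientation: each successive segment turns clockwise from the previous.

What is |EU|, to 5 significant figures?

10.183

E is at the origin; ES runs at 41.4° with length 19.7, so S = (14.777, 13.028). The perpendicularity gives SA at right angles to ES, so SA runs at -48.600°; with |SA| = 25.4, A = (31.575, -6.0250). ∠SAJ = 81.9° gives AJ at -146.70° from the x-axis; with |AJ| = 27.9, J = (8.2555, -21.343). AJ ⟂ JU, so JU runs at 123.30°; with |JU| = 13.4, U = (0.89858, -10.143). Then |EU| = |U − E| = 10.183.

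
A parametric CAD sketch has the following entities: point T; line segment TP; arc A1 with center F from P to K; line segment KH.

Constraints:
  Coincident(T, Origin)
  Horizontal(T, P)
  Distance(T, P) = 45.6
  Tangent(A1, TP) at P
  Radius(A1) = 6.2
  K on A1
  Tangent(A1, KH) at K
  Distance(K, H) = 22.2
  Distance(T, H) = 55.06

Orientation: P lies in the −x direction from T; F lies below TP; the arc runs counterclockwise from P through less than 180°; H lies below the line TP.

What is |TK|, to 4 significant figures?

52.20

T is at the origin; T and P share the same y with |TP| = 45.6 and P on the −x side, so P = (-45.60, 0.000). Tangency of A1 to TP means the radius FP is perpendicular to TP, so F = P + (0, -6.2) = (-45.60, -6.200). Since FK ⟂ KH (tangency), |FH| = √(6.2² + 22.2²) = 23.05 regardless of where K sits on A1. So H lies on both circle(T, 55.06) and circle(F, 23.05); the below-TP intersection is H = (-46.66, -29.22). K is the foot of the tangent from H: K = (-51.64, -7.590).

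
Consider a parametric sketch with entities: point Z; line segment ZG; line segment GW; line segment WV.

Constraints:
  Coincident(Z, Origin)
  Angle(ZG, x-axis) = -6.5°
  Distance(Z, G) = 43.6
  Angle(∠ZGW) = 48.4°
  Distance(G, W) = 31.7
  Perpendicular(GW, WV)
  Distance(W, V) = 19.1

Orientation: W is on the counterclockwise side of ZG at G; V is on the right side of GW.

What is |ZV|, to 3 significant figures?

51.8

Z is at the origin; ZG runs at -6.5° with length 43.6, so G = 43.6·(cos -6.5°, sin -6.5°) = (43.3, -4.94). ∠ZGW = 48.4°, so GW runs at -6.5° + (180° − 48.4°) = 125° from the x-axis; with |GW| = 31.7, W = G + 31.7·(cos 125°, sin 125°) = (25.1, 21.0). GW is perpendicular to WV; with |WV| = 19.1 on the right of GW, V = W + 19.1·(0.818, 0.575) = (40.7, 32.0). Then |ZV| = |V − Z| = 51.8.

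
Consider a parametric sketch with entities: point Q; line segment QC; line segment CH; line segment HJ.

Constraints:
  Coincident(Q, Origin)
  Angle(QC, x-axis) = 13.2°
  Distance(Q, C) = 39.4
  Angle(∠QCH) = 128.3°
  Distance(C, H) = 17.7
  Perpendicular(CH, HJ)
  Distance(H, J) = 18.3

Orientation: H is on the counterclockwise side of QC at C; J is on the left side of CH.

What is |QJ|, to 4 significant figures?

43.97

∠QCH = 128.3°, so CH runs at 13.2° + (180° − 128.3°) = 64.90° from the x-axis; with |CH| = 17.7, H = C + 17.7·(cos 64.90°, sin 64.90°) = (45.87, 25.03). CH ⟂ HJ; with |HJ| = 18.3 on the left of CH, J = H + 18.3·(-0.9056, 0.4242) = (29.30, 32.79). Then |QJ| = |J − Q| = 43.97.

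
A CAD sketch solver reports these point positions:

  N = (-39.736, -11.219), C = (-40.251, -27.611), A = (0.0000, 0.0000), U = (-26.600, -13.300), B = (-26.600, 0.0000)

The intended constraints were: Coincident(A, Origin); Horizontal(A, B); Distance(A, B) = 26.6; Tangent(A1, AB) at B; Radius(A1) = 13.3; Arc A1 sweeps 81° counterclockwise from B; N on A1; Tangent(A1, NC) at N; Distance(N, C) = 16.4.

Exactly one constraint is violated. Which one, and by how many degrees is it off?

Tangent(A1, NC) at N — off by 7.20°.

A = (0.00, 0.00) ✓; A.y = 0.00, B.y = 0.00 ✓; |AB| = 26.60 ✓; ∠(UB, BA) = 90.00° ✓; |UB| = 13.30 ✓; bearing(U→N) − bearing(U→B) = 81.00° ✓; |UN| = 13.30 ✓; ∠(UN, NC) = 82.80° ✗; |NC| = 16.40 ✓.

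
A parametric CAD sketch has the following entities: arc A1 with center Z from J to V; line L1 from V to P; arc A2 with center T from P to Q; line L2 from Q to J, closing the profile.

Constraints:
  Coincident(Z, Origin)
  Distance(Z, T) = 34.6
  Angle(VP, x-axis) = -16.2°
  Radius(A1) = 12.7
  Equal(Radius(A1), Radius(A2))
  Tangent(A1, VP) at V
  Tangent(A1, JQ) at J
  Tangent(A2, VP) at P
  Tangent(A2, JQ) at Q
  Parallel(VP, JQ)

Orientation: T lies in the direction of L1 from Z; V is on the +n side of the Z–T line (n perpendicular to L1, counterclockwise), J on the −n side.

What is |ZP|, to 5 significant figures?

36.857

The slot axis is L1's direction at -16.2°, so u = (cos -16.2°, sin -16.2°) = (0.96029, -0.27899) and n = (−sin -16.2°, cos -16.2°) = (0.27899, 0.96029). Z is at the origin and T lies 34.6 along u from Z, so T = 34.6·u = (33.226, -9.6531). Tangency of A1 to both parallel lines with radius 12.7 puts V and J at Z ± 12.7·n: V = (3.5432, 12.196), J = (-3.5432, -12.196). Equal radii place P and Q the same way about T: P = T + 12.7·n = (36.769, 2.5426), Q = T − 12.7·n = (29.683, -21.849). Then |ZP| = |P − Z| = 36.857.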